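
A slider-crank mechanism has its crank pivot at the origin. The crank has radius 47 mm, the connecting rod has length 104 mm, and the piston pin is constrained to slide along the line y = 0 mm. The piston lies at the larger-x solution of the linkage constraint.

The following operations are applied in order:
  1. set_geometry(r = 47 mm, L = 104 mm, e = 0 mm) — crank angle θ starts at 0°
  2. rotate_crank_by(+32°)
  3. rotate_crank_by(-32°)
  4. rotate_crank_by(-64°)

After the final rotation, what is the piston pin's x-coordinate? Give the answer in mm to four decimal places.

set_geometry: r = 47 mm, L = 104 mm, e = 0 mm; θ ← 0°
rotate_crank_by(+32°): θ ← 0° +32° = 32°
rotate_crank_by(-32°): θ ← 32° -32° = 0°
rotate_crank_by(-64°): θ ← 0° -64° = -64°
crank pin P = (r cos θ, r sin θ) = (20.603444, -42.243320)
h = r sin θ − e = -42.243320 − 0 = -42.243320
x = r cos θ + √(L² − h²) = 20.603444 + √(10816.0 − 1784.4981) = 20.603444 + 95.034214 = 115.637658

115.6377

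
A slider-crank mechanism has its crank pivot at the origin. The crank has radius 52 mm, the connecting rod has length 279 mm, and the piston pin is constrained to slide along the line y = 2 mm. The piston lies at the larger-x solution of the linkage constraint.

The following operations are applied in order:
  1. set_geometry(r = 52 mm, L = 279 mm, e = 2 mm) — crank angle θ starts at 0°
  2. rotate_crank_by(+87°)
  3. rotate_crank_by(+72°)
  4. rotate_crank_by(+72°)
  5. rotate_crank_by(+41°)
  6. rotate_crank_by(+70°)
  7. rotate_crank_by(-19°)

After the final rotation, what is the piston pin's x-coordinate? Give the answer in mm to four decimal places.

318.5353

set_geometry: r = 52 mm, L = 279 mm, e = 2 mm; θ ← 0°
rotate_crank_by(+87°): θ ← 0° +87° = 87°
rotate_crank_by(+72°): θ ← 87° +72° = 159°
rotate_crank_by(+72°): θ ← 159° +72° = 231°
rotate_crank_by(+41°): θ ← 231° +41° = 272°
rotate_crank_by(+70°): θ ← 272° +70° = 342°
rotate_crank_by(-19°): θ ← 342° -19° = 323°
crank pin P = (r cos θ, r sin θ) = (41.529047, -31.294381)
h = r sin θ − e = -31.294381 − 2 = -33.294381
x = r cos θ + √(L² − h²) = 41.529047 + √(77841.0 − 1108.5158) = 41.529047 + 277.006289 = 318.535336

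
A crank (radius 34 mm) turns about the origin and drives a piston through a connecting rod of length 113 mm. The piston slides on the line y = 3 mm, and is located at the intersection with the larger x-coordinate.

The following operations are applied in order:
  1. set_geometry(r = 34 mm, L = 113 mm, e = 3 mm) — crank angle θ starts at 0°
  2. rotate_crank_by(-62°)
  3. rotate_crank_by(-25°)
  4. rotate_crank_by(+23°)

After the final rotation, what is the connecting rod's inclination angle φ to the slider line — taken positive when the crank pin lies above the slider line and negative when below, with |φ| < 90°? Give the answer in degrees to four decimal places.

set_geometry: r = 34 mm, L = 113 mm, e = 3 mm; θ ← 0°
rotate_crank_by(-62°): θ ← 0° -62° = -62°
rotate_crank_by(-25°): θ ← -62° -25° = -87°
rotate_crank_by(+23°): θ ← -87° +23° = -64°
crank pin P = (r cos θ, r sin θ) = (14.904619, -30.558998)
h = r sin θ − e = -30.558998 − 3 = -33.558998
sin φ = h / L = -33.558998 / 113 = -0.29698228
φ = arcsin(-0.29698228) = -17.276442°

-17.2764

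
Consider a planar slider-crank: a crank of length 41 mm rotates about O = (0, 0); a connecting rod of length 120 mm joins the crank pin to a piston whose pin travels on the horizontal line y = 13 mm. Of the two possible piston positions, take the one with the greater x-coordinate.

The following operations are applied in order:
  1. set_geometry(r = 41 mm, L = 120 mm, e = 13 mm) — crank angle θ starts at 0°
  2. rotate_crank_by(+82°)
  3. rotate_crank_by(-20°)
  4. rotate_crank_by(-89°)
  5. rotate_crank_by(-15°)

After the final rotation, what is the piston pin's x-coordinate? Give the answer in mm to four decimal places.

143.4515

set_geometry: r = 41 mm, L = 120 mm, e = 13 mm; θ ← 0°
rotate_crank_by(+82°): θ ← 0° +82° = 82°
rotate_crank_by(-20°): θ ← 82° -20° = 62°
rotate_crank_by(-89°): θ ← 62° -89° = -27°
rotate_crank_by(-15°): θ ← -27° -15° = -42°
crank pin P = (r cos θ, r sin θ) = (30.468938, -27.434355)
h = r sin θ − e = -27.434355 − 13 = -40.434355
x = r cos θ + √(L² − h²) = 30.468938 + √(14400.0 − 1634.9371) = 30.468938 + 112.982578 = 143.451516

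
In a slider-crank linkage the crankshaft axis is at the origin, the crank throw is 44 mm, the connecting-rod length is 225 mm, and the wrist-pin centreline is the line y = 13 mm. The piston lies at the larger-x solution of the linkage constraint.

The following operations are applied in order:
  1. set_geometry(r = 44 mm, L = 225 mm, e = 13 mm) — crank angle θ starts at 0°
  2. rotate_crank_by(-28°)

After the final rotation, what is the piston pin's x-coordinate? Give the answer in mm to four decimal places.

261.3182

set_geometry: r = 44 mm, L = 225 mm, e = 13 mm; θ ← 0°
rotate_crank_by(-28°): θ ← 0° -28° = -28°
crank pin P = (r cos θ, r sin θ) = (38.849694, -20.656749)
h = r sin θ − e = -20.656749 − 13 = -33.656749
x = r cos θ + √(L² − h²) = 38.849694 + √(50625.0 − 1132.7767) = 38.849694 + 222.468477 = 261.318171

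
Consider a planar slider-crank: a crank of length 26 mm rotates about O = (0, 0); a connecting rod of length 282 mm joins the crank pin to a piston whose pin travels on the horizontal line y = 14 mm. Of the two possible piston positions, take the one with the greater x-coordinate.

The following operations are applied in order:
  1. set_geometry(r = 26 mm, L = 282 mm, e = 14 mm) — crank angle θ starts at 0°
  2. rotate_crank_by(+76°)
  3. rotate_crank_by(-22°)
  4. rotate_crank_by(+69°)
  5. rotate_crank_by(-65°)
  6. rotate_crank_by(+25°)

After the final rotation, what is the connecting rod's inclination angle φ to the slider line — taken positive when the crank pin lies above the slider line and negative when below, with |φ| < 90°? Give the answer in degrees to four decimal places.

set_geometry: r = 26 mm, L = 282 mm, e = 14 mm; θ ← 0°
rotate_crank_by(+76°): θ ← 0° +76° = 76°
rotate_crank_by(-22°): θ ← 76° -22° = 54°
rotate_crank_by(+69°): θ ← 54° +69° = 123°
rotate_crank_by(-65°): θ ← 123° -65° = 58°
rotate_crank_by(+25°): θ ← 58° +25° = 83°
crank pin P = (r cos θ, r sin θ) = (3.168603, 25.806200)
h = r sin θ − e = 25.806200 − 14 = 11.806200
sin φ = h / L = 11.806200 / 282 = 0.04186596
φ = arcsin(0.04186596) = 2.399444°

2.3994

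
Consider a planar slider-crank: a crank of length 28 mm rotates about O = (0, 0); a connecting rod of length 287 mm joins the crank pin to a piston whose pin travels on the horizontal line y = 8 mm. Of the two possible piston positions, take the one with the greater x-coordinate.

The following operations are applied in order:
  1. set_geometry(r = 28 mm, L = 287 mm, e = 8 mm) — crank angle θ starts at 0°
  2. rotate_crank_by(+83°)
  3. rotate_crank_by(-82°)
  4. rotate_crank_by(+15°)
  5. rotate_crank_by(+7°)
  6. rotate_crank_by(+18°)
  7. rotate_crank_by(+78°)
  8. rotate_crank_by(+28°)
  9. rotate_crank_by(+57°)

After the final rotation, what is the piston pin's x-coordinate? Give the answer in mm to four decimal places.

set_geometry: r = 28 mm, L = 287 mm, e = 8 mm; θ ← 0°
rotate_crank_by(+83°): θ ← 0° +83° = 83°
rotate_crank_by(-82°): θ ← 83° -82° = 1°
rotate_crank_by(+15°): θ ← 1° +15° = 16°
rotate_crank_by(+7°): θ ← 16° +7° = 23°
rotate_crank_by(+18°): θ ← 23° +18° = 41°
rotate_crank_by(+78°): θ ← 41° +78° = 119°
rotate_crank_by(+28°): θ ← 119° +28° = 147°
rotate_crank_by(+57°): θ ← 147° +57° = 204°
crank pin P = (r cos θ, r sin θ) = (-25.579273, -11.388626)
h = r sin θ − e = -11.388626 − 8 = -19.388626
x = r cos θ + √(L² − h²) = -25.579273 + √(82369.0 − 375.9188) = -25.579273 + 286.344340 = 260.765067

260.7651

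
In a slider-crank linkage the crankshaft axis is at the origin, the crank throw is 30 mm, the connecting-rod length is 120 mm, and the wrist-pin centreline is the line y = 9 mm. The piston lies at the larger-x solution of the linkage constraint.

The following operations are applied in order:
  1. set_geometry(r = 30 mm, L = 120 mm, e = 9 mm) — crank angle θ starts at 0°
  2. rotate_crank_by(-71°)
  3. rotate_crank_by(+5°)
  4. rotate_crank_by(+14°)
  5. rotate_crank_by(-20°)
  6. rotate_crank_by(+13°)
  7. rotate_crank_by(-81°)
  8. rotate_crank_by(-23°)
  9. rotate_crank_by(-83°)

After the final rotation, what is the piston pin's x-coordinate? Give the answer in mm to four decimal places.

set_geometry: r = 30 mm, L = 120 mm, e = 9 mm; θ ← 0°
rotate_crank_by(-71°): θ ← 0° -71° = -71°
rotate_crank_by(+5°): θ ← -71° +5° = -66°
rotate_crank_by(+14°): θ ← -66° +14° = -52°
rotate_crank_by(-20°): θ ← -52° -20° = -72°
rotate_crank_by(+13°): θ ← -72° +13° = -59°
rotate_crank_by(-81°): θ ← -59° -81° = -140°
rotate_crank_by(-23°): θ ← -140° -23° = -163°
rotate_crank_by(-83°): θ ← -163° -83° = -246°
crank pin P = (r cos θ, r sin θ) = (-12.202099, 27.406364)
h = r sin θ − e = 27.406364 − 9 = 18.406364
x = r cos θ + √(L² − h²) = -12.202099 + √(14400.0 − 338.7942) = -12.202099 + 118.579955 = 106.377856

106.3779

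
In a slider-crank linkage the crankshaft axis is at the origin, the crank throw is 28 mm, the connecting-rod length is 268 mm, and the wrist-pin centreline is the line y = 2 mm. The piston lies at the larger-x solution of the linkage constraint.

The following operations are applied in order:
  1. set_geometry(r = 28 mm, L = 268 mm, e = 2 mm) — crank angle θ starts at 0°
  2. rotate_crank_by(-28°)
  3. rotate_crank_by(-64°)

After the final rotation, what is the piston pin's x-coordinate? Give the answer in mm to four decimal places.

set_geometry: r = 28 mm, L = 268 mm, e = 2 mm; θ ← 0°
rotate_crank_by(-28°): θ ← 0° -28° = -28°
rotate_crank_by(-64°): θ ← -28° -64° = -92°
crank pin P = (r cos θ, r sin θ) = (-0.977186, -27.982943)
h = r sin θ − e = -27.982943 − 2 = -29.982943
x = r cos θ + √(L² − h²) = -0.977186 + √(71824.0 − 898.9769) = -0.977186 + 266.317523 = 265.340337

265.3403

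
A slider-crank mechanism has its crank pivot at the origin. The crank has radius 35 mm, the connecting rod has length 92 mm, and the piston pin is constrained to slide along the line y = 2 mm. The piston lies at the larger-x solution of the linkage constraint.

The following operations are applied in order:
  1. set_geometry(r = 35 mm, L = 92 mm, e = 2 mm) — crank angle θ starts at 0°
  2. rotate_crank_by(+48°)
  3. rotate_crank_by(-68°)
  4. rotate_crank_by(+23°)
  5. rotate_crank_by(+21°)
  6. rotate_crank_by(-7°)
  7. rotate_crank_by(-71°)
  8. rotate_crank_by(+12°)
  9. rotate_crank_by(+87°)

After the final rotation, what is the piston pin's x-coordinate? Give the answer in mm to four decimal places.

113.8919

set_geometry: r = 35 mm, L = 92 mm, e = 2 mm; θ ← 0°
rotate_crank_by(+48°): θ ← 0° +48° = 48°
rotate_crank_by(-68°): θ ← 48° -68° = -20°
rotate_crank_by(+23°): θ ← -20° +23° = 3°
rotate_crank_by(+21°): θ ← 3° +21° = 24°
rotate_crank_by(-7°): θ ← 24° -7° = 17°
rotate_crank_by(-71°): θ ← 17° -71° = -54°
rotate_crank_by(+12°): θ ← -54° +12° = -42°
rotate_crank_by(+87°): θ ← -42° +87° = 45°
crank pin P = (r cos θ, r sin θ) = (24.748737, 24.748737)
h = r sin θ − e = 24.748737 − 2 = 22.748737
x = r cos θ + √(L² − h²) = 24.748737 + √(8464.0 − 517.5051) = 24.748737 + 89.143115 = 113.891852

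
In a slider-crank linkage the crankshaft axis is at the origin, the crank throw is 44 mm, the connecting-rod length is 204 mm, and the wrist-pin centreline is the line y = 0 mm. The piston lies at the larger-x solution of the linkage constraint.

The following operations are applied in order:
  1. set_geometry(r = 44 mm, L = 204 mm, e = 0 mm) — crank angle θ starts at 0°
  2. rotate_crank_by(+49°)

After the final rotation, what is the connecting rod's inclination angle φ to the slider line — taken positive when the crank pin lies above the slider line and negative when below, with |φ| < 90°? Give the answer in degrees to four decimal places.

9.3683

set_geometry: r = 44 mm, L = 204 mm, e = 0 mm; θ ← 0°
rotate_crank_by(+49°): θ ← 0° +49° = 49°
crank pin P = (r cos θ, r sin θ) = (28.866597, 33.207222)
h = r sin θ − e = 33.207222 − 0 = 33.207222
sin φ = h / L = 33.207222 / 204 = 0.16278050
φ = arcsin(0.16278050) = 9.368323°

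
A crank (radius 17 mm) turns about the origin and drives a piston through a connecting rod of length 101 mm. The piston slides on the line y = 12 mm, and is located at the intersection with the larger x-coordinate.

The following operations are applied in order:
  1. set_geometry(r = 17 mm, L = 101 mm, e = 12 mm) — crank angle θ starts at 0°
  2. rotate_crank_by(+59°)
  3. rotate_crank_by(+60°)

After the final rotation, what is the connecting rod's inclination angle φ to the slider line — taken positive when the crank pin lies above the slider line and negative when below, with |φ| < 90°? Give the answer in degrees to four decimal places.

set_geometry: r = 17 mm, L = 101 mm, e = 12 mm; θ ← 0°
rotate_crank_by(+59°): θ ← 0° +59° = 59°
rotate_crank_by(+60°): θ ← 59° +60° = 119°
crank pin P = (r cos θ, r sin θ) = (-8.241764, 14.868535)
h = r sin θ − e = 14.868535 − 12 = 2.868535
sin φ = h / L = 2.868535 / 101 = 0.02840134
φ = arcsin(0.02840134) = 1.627496°

1.6275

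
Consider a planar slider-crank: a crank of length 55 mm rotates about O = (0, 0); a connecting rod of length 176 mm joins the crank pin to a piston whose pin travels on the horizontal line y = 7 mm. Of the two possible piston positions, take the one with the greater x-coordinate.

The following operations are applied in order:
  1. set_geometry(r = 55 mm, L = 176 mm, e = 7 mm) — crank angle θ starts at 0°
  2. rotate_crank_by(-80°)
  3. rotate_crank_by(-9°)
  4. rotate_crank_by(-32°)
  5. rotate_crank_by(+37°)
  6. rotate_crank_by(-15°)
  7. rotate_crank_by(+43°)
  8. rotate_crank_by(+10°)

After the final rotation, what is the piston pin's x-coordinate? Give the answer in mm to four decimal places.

set_geometry: r = 55 mm, L = 176 mm, e = 7 mm; θ ← 0°
rotate_crank_by(-80°): θ ← 0° -80° = -80°
rotate_crank_by(-9°): θ ← -80° -9° = -89°
rotate_crank_by(-32°): θ ← -89° -32° = -121°
rotate_crank_by(+37°): θ ← -121° +37° = -84°
rotate_crank_by(-15°): θ ← -84° -15° = -99°
rotate_crank_by(+43°): θ ← -99° +43° = -56°
rotate_crank_by(+10°): θ ← -56° +10° = -46°
crank pin P = (r cos θ, r sin θ) = (38.206210, -39.563689)
h = r sin θ − e = -39.563689 − 7 = -46.563689
x = r cos θ + √(L² − h²) = 38.206210 + √(30976.0 − 2168.1771) = 38.206210 + 169.728674 = 207.934885

207.9349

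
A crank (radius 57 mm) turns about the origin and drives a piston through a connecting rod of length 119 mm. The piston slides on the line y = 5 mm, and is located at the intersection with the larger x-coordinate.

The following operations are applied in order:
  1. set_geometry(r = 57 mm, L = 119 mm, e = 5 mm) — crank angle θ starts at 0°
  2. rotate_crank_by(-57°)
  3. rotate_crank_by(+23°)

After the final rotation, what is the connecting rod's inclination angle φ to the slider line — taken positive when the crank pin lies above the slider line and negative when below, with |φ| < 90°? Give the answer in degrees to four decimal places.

set_geometry: r = 57 mm, L = 119 mm, e = 5 mm; θ ← 0°
rotate_crank_by(-57°): θ ← 0° -57° = -57°
rotate_crank_by(+23°): θ ← -57° +23° = -34°
crank pin P = (r cos θ, r sin θ) = (47.255142, -31.873995)
h = r sin θ − e = -31.873995 − 5 = -36.873995
sin φ = h / L = -36.873995 / 119 = -0.30986551
φ = arcsin(-0.30986551) = -18.051126°

-18.0511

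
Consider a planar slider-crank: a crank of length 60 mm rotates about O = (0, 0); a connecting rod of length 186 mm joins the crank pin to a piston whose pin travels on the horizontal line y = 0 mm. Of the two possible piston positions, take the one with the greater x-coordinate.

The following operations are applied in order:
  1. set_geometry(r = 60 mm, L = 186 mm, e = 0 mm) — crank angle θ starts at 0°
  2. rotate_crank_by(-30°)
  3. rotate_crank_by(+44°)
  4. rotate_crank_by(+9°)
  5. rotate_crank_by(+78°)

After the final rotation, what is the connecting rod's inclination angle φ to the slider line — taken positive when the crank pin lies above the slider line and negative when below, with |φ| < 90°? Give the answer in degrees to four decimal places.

set_geometry: r = 60 mm, L = 186 mm, e = 0 mm; θ ← 0°
rotate_crank_by(-30°): θ ← 0° -30° = -30°
rotate_crank_by(+44°): θ ← -30° +44° = 14°
rotate_crank_by(+9°): θ ← 14° +9° = 23°
rotate_crank_by(+78°): θ ← 23° +78° = 101°
crank pin P = (r cos θ, r sin θ) = (-11.448540, 58.897631)
h = r sin θ − e = 58.897631 − 0 = 58.897631
sin φ = h / L = 58.897631 / 186 = 0.31665393
φ = arcsin(0.31665393) = 18.460689°

18.4607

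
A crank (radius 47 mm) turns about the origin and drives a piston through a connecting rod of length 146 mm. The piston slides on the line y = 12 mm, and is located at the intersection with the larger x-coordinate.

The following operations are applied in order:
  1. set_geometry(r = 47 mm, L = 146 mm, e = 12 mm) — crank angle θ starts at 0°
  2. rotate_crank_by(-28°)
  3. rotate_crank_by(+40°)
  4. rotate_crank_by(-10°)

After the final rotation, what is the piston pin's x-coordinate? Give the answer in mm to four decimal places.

set_geometry: r = 47 mm, L = 146 mm, e = 12 mm; θ ← 0°
rotate_crank_by(-28°): θ ← 0° -28° = -28°
rotate_crank_by(+40°): θ ← -28° +40° = 12°
rotate_crank_by(-10°): θ ← 12° -10° = 2°
crank pin P = (r cos θ, r sin θ) = (46.971369, 1.640276)
h = r sin θ − e = 1.640276 − 12 = -10.359724
x = r cos θ + √(L² − h²) = 46.971369 + √(21316.0 − 107.3239) = 46.971369 + 145.631989 = 192.603358

192.6034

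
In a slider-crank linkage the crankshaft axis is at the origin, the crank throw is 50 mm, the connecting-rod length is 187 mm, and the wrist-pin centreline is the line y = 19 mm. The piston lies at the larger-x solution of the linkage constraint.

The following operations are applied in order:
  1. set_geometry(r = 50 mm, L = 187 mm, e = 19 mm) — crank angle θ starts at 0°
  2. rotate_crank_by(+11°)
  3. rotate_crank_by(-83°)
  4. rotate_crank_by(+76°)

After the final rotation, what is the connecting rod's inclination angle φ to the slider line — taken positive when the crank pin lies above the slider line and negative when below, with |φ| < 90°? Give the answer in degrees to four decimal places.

set_geometry: r = 50 mm, L = 187 mm, e = 19 mm; θ ← 0°
rotate_crank_by(+11°): θ ← 0° +11° = 11°
rotate_crank_by(-83°): θ ← 11° -83° = -72°
rotate_crank_by(+76°): θ ← -72° +76° = 4°
crank pin P = (r cos θ, r sin θ) = (49.878203, 3.487824)
h = r sin θ − e = 3.487824 − 19 = -15.512176
sin φ = h / L = -15.512176 / 187 = -0.08295281
φ = arcsin(-0.08295281) = -4.758314°

-4.7583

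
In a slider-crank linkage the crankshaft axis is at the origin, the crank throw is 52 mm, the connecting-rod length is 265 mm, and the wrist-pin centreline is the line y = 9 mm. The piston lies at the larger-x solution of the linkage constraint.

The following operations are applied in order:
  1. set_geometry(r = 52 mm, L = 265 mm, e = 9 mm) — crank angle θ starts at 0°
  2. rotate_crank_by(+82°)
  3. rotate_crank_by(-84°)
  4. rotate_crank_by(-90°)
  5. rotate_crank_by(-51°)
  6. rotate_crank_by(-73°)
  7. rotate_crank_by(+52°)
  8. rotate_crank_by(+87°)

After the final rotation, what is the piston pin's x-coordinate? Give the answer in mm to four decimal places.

set_geometry: r = 52 mm, L = 265 mm, e = 9 mm; θ ← 0°
rotate_crank_by(+82°): θ ← 0° +82° = 82°
rotate_crank_by(-84°): θ ← 82° -84° = -2°
rotate_crank_by(-90°): θ ← -2° -90° = -92°
rotate_crank_by(-51°): θ ← -92° -51° = -143°
rotate_crank_by(-73°): θ ← -143° -73° = -216°
rotate_crank_by(+52°): θ ← -216° +52° = -164°
rotate_crank_by(+87°): θ ← -164° +87° = -77°
crank pin P = (r cos θ, r sin θ) = (11.697455, -50.667243)
h = r sin θ − e = -50.667243 − 9 = -59.667243
x = r cos θ + √(L² − h²) = 11.697455 + √(70225.0 − 3560.1799) = 11.697455 + 258.195314 = 269.892769

269.8928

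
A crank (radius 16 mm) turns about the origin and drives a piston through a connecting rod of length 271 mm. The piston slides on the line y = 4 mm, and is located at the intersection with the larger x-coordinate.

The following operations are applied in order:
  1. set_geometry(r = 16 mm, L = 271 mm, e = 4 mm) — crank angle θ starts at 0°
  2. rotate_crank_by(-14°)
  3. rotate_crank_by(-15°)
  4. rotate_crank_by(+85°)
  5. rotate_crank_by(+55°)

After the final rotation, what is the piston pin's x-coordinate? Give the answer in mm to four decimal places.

265.0453

set_geometry: r = 16 mm, L = 271 mm, e = 4 mm; θ ← 0°
rotate_crank_by(-14°): θ ← 0° -14° = -14°
rotate_crank_by(-15°): θ ← -14° -15° = -29°
rotate_crank_by(+85°): θ ← -29° +85° = 56°
rotate_crank_by(+55°): θ ← 56° +55° = 111°
crank pin P = (r cos θ, r sin θ) = (-5.733887, 14.937287)
h = r sin θ − e = 14.937287 − 4 = 10.937287
x = r cos θ + √(L² − h²) = -5.733887 + √(73441.0 − 119.6242) = -5.733887 + 270.779201 = 265.045314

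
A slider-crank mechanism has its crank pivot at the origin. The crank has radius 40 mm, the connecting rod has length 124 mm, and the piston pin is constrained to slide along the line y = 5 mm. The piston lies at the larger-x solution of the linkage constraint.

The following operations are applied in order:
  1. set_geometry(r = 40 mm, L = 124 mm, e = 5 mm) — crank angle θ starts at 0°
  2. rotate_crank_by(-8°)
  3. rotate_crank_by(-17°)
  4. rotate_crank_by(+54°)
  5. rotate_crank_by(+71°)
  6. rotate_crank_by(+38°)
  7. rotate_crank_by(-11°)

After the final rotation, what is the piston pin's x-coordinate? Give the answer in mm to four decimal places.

96.9644

set_geometry: r = 40 mm, L = 124 mm, e = 5 mm; θ ← 0°
rotate_crank_by(-8°): θ ← 0° -8° = -8°
rotate_crank_by(-17°): θ ← -8° -17° = -25°
rotate_crank_by(+54°): θ ← -25° +54° = 29°
rotate_crank_by(+71°): θ ← 29° +71° = 100°
rotate_crank_by(+38°): θ ← 100° +38° = 138°
rotate_crank_by(-11°): θ ← 138° -11° = 127°
crank pin P = (r cos θ, r sin θ) = (-24.072601, 31.945420)
h = r sin θ − e = 31.945420 − 5 = 26.945420
x = r cos θ + √(L² − h²) = -24.072601 + √(15376.0 − 726.0557) = -24.072601 + 121.036954 = 96.964353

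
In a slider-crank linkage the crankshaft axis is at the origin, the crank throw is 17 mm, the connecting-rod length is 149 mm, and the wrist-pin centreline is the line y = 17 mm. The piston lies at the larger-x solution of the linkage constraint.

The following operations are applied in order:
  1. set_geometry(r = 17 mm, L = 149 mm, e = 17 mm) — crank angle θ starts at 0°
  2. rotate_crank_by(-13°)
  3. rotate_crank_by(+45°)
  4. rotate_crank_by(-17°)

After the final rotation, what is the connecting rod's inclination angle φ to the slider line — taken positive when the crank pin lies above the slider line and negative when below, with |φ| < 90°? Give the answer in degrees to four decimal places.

-4.8510

set_geometry: r = 17 mm, L = 149 mm, e = 17 mm; θ ← 0°
rotate_crank_by(-13°): θ ← 0° -13° = -13°
rotate_crank_by(+45°): θ ← -13° +45° = 32°
rotate_crank_by(-17°): θ ← 32° -17° = 15°
crank pin P = (r cos θ, r sin θ) = (16.420739, 4.399924)
h = r sin θ − e = 4.399924 − 17 = -12.600076
sin φ = h / L = -12.600076 / 149 = -0.08456427
φ = arcsin(-0.08456427) = -4.850969°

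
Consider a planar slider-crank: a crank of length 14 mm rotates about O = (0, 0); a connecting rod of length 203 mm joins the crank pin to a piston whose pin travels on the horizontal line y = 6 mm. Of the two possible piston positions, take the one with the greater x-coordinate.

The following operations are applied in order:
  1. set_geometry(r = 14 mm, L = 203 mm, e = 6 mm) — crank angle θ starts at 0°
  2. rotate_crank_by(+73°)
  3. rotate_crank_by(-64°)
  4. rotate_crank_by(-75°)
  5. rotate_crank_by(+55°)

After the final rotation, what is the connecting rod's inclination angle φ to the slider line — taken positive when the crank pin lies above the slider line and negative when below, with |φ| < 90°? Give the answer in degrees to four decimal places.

-2.4482

set_geometry: r = 14 mm, L = 203 mm, e = 6 mm; θ ← 0°
rotate_crank_by(+73°): θ ← 0° +73° = 73°
rotate_crank_by(-64°): θ ← 73° -64° = 9°
rotate_crank_by(-75°): θ ← 9° -75° = -66°
rotate_crank_by(+55°): θ ← -66° +55° = -11°
crank pin P = (r cos θ, r sin θ) = (13.742781, -2.671326)
h = r sin θ − e = -2.671326 − 6 = -8.671326
sin φ = h / L = -8.671326 / 203 = -0.04271589
φ = arcsin(-0.04271589) = -2.448185°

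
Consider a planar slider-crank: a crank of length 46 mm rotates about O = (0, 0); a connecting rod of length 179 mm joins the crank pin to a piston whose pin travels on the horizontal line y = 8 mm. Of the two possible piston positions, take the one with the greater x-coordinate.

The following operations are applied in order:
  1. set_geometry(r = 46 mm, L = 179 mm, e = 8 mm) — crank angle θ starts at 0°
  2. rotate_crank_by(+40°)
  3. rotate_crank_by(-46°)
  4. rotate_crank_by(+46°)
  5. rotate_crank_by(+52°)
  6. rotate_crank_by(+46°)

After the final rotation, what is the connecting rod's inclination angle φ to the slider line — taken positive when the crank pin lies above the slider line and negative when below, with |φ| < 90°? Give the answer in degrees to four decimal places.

7.3114

set_geometry: r = 46 mm, L = 179 mm, e = 8 mm; θ ← 0°
rotate_crank_by(+40°): θ ← 0° +40° = 40°
rotate_crank_by(-46°): θ ← 40° -46° = -6°
rotate_crank_by(+46°): θ ← -6° +46° = 40°
rotate_crank_by(+52°): θ ← 40° +52° = 92°
rotate_crank_by(+46°): θ ← 92° +46° = 138°
crank pin P = (r cos θ, r sin θ) = (-34.184662, 30.780008)
h = r sin θ − e = 30.780008 − 8 = 22.780008
sin φ = h / L = 22.780008 / 179 = 0.12726261
φ = arcsin(0.12726261) = 7.311438°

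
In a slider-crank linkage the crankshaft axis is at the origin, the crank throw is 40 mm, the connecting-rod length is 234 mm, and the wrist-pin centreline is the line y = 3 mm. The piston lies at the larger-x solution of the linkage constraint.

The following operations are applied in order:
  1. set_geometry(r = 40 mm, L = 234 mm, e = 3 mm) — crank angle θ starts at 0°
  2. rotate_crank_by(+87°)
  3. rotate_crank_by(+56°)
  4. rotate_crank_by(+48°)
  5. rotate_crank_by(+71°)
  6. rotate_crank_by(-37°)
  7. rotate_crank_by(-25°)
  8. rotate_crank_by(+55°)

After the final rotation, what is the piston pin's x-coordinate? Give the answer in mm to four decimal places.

set_geometry: r = 40 mm, L = 234 mm, e = 3 mm; θ ← 0°
rotate_crank_by(+87°): θ ← 0° +87° = 87°
rotate_crank_by(+56°): θ ← 87° +56° = 143°
rotate_crank_by(+48°): θ ← 143° +48° = 191°
rotate_crank_by(+71°): θ ← 191° +71° = 262°
rotate_crank_by(-37°): θ ← 262° -37° = 225°
rotate_crank_by(-25°): θ ← 225° -25° = 200°
rotate_crank_by(+55°): θ ← 200° +55° = 255°
crank pin P = (r cos θ, r sin θ) = (-10.352762, -38.637033)
h = r sin θ − e = -38.637033 − 3 = -41.637033
x = r cos θ + √(L² − h²) = -10.352762 + √(54756.0 − 1733.6425) = -10.352762 + 230.265841 = 219.913079

219.9131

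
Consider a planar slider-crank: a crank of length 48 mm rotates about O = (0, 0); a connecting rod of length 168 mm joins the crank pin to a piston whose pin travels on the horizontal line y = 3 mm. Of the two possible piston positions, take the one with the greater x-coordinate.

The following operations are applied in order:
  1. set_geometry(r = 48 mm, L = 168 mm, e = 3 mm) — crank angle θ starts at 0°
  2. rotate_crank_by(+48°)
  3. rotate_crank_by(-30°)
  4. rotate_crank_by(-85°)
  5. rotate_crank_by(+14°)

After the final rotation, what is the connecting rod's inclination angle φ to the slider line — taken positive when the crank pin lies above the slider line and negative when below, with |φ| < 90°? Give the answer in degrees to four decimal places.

-14.2432

set_geometry: r = 48 mm, L = 168 mm, e = 3 mm; θ ← 0°
rotate_crank_by(+48°): θ ← 0° +48° = 48°
rotate_crank_by(-30°): θ ← 48° -30° = 18°
rotate_crank_by(-85°): θ ← 18° -85° = -67°
rotate_crank_by(+14°): θ ← -67° +14° = -53°
crank pin P = (r cos θ, r sin θ) = (28.887121, -38.334504)
h = r sin θ − e = -38.334504 − 3 = -41.334504
sin φ = h / L = -41.334504 / 168 = -0.24603872
φ = arcsin(-0.24603872) = -14.243227°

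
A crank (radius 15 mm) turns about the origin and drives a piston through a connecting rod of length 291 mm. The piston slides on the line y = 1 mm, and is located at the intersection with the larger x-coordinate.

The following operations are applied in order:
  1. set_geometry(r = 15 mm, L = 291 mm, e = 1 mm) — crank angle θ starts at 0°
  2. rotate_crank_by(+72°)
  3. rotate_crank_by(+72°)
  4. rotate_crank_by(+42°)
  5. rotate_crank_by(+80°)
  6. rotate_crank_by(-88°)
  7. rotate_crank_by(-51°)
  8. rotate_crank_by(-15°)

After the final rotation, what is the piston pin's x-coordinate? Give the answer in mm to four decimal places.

set_geometry: r = 15 mm, L = 291 mm, e = 1 mm; θ ← 0°
rotate_crank_by(+72°): θ ← 0° +72° = 72°
rotate_crank_by(+72°): θ ← 72° +72° = 144°
rotate_crank_by(+42°): θ ← 144° +42° = 186°
rotate_crank_by(+80°): θ ← 186° +80° = 266°
rotate_crank_by(-88°): θ ← 266° -88° = 178°
rotate_crank_by(-51°): θ ← 178° -51° = 127°
rotate_crank_by(-15°): θ ← 127° -15° = 112°
crank pin P = (r cos θ, r sin θ) = (-5.619099, 13.907758)
h = r sin θ − e = 13.907758 − 1 = 12.907758
x = r cos θ + √(L² − h²) = -5.619099 + √(84681.0 − 166.6102) = -5.619099 + 290.713587 = 285.094488

285.0945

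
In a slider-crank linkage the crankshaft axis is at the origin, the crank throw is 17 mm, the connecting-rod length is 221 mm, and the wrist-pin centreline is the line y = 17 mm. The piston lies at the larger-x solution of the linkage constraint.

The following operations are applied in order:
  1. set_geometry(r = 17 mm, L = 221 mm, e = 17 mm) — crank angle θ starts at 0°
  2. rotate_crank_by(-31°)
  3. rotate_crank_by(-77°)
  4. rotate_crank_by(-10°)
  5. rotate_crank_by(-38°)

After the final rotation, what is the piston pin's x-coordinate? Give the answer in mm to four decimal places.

set_geometry: r = 17 mm, L = 221 mm, e = 17 mm; θ ← 0°
rotate_crank_by(-31°): θ ← 0° -31° = -31°
rotate_crank_by(-77°): θ ← -31° -77° = -108°
rotate_crank_by(-10°): θ ← -108° -10° = -118°
rotate_crank_by(-38°): θ ← -118° -38° = -156°
crank pin P = (r cos θ, r sin θ) = (-15.530273, -6.914523)
h = r sin θ − e = -6.914523 − 17 = -23.914523
x = r cos θ + √(L² − h²) = -15.530273 + √(48841.0 − 571.9044) = -15.530273 + 219.702289 = 204.172016

204.1720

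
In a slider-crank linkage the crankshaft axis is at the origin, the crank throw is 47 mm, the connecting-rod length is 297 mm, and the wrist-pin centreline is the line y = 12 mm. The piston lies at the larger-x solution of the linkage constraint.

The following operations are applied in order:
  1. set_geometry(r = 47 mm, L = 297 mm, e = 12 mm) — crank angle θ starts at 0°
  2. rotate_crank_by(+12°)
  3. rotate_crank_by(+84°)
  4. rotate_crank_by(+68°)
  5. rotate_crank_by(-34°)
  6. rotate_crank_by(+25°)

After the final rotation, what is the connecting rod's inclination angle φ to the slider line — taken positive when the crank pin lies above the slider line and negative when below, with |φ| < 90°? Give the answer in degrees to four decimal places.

set_geometry: r = 47 mm, L = 297 mm, e = 12 mm; θ ← 0°
rotate_crank_by(+12°): θ ← 0° +12° = 12°
rotate_crank_by(+84°): θ ← 12° +84° = 96°
rotate_crank_by(+68°): θ ← 96° +68° = 164°
rotate_crank_by(-34°): θ ← 164° -34° = 130°
rotate_crank_by(+25°): θ ← 130° +25° = 155°
crank pin P = (r cos θ, r sin θ) = (-42.596466, 19.863058)
h = r sin θ − e = 19.863058 − 12 = 7.863058
sin φ = h / L = 7.863058 / 297 = 0.02647494
φ = arcsin(0.02647494) = 1.517080°

1.5171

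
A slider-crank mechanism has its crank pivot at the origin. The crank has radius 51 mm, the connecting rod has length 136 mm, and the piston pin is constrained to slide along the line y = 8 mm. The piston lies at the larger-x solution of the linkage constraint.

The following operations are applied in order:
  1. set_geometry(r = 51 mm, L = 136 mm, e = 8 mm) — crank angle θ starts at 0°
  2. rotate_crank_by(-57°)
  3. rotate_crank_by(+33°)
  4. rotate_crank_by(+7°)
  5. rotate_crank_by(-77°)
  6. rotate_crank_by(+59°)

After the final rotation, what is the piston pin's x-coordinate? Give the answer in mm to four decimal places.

set_geometry: r = 51 mm, L = 136 mm, e = 8 mm; θ ← 0°
rotate_crank_by(-57°): θ ← 0° -57° = -57°
rotate_crank_by(+33°): θ ← -57° +33° = -24°
rotate_crank_by(+7°): θ ← -24° +7° = -17°
rotate_crank_by(-77°): θ ← -17° -77° = -94°
rotate_crank_by(+59°): θ ← -94° +59° = -35°
crank pin P = (r cos θ, r sin θ) = (41.776754, -29.252398)
h = r sin θ − e = -29.252398 − 8 = -37.252398
x = r cos θ + √(L² − h²) = 41.776754 + √(18496.0 − 1387.7412) = 41.776754 + 130.798543 = 172.575297

172.5753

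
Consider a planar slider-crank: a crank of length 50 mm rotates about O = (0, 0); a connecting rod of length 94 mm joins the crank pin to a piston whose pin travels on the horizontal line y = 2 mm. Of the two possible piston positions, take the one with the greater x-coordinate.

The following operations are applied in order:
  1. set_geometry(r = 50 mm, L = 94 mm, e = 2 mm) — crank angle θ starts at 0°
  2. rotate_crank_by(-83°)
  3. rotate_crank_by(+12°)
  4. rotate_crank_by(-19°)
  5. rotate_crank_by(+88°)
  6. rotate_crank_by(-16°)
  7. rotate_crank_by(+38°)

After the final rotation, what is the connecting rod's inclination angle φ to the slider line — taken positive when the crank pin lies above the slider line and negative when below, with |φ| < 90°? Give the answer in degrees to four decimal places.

9.2446

set_geometry: r = 50 mm, L = 94 mm, e = 2 mm; θ ← 0°
rotate_crank_by(-83°): θ ← 0° -83° = -83°
rotate_crank_by(+12°): θ ← -83° +12° = -71°
rotate_crank_by(-19°): θ ← -71° -19° = -90°
rotate_crank_by(+88°): θ ← -90° +88° = -2°
rotate_crank_by(-16°): θ ← -2° -16° = -18°
rotate_crank_by(+38°): θ ← -18° +38° = 20°
crank pin P = (r cos θ, r sin θ) = (46.984631, 17.101007)
h = r sin θ − e = 17.101007 − 2 = 15.101007
sin φ = h / L = 15.101007 / 94 = 0.16064901
φ = arcsin(0.16064901) = 9.244569°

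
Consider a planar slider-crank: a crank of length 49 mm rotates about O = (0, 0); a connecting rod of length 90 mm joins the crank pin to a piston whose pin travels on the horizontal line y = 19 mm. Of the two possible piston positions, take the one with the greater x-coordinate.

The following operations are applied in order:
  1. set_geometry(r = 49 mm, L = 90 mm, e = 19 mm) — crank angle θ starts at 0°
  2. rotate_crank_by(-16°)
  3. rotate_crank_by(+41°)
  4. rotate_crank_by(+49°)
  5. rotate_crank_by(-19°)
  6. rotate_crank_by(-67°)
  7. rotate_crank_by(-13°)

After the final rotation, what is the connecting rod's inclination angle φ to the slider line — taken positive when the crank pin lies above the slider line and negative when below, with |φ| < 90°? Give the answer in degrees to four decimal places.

set_geometry: r = 49 mm, L = 90 mm, e = 19 mm; θ ← 0°
rotate_crank_by(-16°): θ ← 0° -16° = -16°
rotate_crank_by(+41°): θ ← -16° +41° = 25°
rotate_crank_by(+49°): θ ← 25° +49° = 74°
rotate_crank_by(-19°): θ ← 74° -19° = 55°
rotate_crank_by(-67°): θ ← 55° -67° = -12°
rotate_crank_by(-13°): θ ← -12° -13° = -25°
crank pin P = (r cos θ, r sin θ) = (44.409082, -20.708295)
h = r sin θ − e = -20.708295 − 19 = -39.708295
sin φ = h / L = -39.708295 / 90 = -0.44120328
φ = arcsin(-0.44120328) = -26.180680°

-26.1807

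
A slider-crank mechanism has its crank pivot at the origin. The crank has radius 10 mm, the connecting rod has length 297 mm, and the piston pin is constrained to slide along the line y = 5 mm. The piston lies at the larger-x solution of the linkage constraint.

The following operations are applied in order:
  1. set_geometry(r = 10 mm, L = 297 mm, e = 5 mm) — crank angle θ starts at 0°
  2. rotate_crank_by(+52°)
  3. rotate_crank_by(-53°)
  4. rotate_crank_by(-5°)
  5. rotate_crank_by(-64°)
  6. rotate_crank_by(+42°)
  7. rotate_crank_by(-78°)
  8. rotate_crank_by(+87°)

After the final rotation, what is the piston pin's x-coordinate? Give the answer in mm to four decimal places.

set_geometry: r = 10 mm, L = 297 mm, e = 5 mm; θ ← 0°
rotate_crank_by(+52°): θ ← 0° +52° = 52°
rotate_crank_by(-53°): θ ← 52° -53° = -1°
rotate_crank_by(-5°): θ ← -1° -5° = -6°
rotate_crank_by(-64°): θ ← -6° -64° = -70°
rotate_crank_by(+42°): θ ← -70° +42° = -28°
rotate_crank_by(-78°): θ ← -28° -78° = -106°
rotate_crank_by(+87°): θ ← -106° +87° = -19°
crank pin P = (r cos θ, r sin θ) = (9.455186, -3.255682)
h = r sin θ − e = -3.255682 − 5 = -8.255682
x = r cos θ + √(L² − h²) = 9.455186 + √(88209.0 − 68.1563) = 9.455186 + 296.885237 = 306.340422

306.3404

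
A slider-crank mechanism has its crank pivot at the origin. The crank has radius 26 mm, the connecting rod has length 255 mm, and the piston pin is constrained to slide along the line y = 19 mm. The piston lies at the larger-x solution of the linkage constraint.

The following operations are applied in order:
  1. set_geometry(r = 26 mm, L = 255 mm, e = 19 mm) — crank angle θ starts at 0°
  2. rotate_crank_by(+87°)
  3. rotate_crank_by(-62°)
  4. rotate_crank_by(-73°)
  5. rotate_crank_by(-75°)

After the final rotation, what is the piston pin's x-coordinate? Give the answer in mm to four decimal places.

set_geometry: r = 26 mm, L = 255 mm, e = 19 mm; θ ← 0°
rotate_crank_by(+87°): θ ← 0° +87° = 87°
rotate_crank_by(-62°): θ ← 87° -62° = 25°
rotate_crank_by(-73°): θ ← 25° -73° = -48°
rotate_crank_by(-75°): θ ← -48° -75° = -123°
crank pin P = (r cos θ, r sin θ) = (-14.160615, -21.805435)
h = r sin θ − e = -21.805435 − 19 = -40.805435
x = r cos θ + √(L² − h²) = -14.160615 + √(65025.0 − 1665.0835) = -14.160615 + 251.713958 = 237.553343

237.5533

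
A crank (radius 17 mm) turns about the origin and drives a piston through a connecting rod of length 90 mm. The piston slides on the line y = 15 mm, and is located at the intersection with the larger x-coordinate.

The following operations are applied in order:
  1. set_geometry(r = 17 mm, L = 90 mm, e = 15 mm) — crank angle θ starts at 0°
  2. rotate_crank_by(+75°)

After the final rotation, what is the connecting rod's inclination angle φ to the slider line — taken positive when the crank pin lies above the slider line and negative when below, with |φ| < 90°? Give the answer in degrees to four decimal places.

0.9045

set_geometry: r = 17 mm, L = 90 mm, e = 15 mm; θ ← 0°
rotate_crank_by(+75°): θ ← 0° +75° = 75°
crank pin P = (r cos θ, r sin θ) = (4.399924, 16.420739)
h = r sin θ − e = 16.420739 − 15 = 1.420739
sin φ = h / L = 1.420739 / 90 = 0.01578599
φ = arcsin(0.01578599) = 0.904508°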